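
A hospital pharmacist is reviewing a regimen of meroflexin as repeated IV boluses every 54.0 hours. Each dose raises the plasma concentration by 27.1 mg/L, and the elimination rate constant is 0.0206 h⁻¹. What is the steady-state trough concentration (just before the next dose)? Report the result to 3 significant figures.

Fraction remaining after one interval: e^(−kτ) = e^(−0.02060 × 54.0) = 0.3288
R = 1 / (1 − 0.3288) = 1.490
Css,max = 27.1 × 1.490 = 40.37 mg/L
Css,min = Css,max × e^(−kτ) = 40.37 × 0.3288 ≈ 13.3 mg/L

13.3 mg/L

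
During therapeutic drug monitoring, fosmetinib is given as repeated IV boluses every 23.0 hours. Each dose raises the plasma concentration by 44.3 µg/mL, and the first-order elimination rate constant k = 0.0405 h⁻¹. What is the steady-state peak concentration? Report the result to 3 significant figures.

Fraction remaining after one interval: e^(−kτ) = e^(−0.04050 × 23.0) = 0.3940
R = 1 / (1 − 0.3940) = 1.650
Css,max = 44.3 × 1.650 ≈ 73.1 µg/mL

73.1 µg/mL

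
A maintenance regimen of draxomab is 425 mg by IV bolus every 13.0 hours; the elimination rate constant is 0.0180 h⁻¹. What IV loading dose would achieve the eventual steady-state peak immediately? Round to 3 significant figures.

2040 mg

Accumulation ratio R = 1 / (1 − e^(−kτ)) = 1 / (1 − e^(−0.01800×13.0)) = 1 / (1 − 0.7914) = 4.793
Loading dose = maintenance dose × R = 425 × 4.793 ≈ 2040 mg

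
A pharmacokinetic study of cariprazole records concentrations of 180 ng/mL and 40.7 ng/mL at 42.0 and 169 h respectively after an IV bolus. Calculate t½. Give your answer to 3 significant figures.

k = ln(C₁/C₂) / (t₂ − t₁) = ln(180/40.7) / (169 − 42.0)
  = 1.487 / 127.0 = 0.01171 h⁻¹
t½ = ln 2 / k = ln 2 / 0.01171 ≈ 59.2 hours

59.2 hours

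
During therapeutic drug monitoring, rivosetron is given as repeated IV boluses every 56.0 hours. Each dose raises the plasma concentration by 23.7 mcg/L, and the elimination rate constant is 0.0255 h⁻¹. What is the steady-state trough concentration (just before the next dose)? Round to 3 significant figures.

Fraction remaining after one interval: e^(−kτ) = e^(−0.02550 × 56.0) = 0.2398
R = 1 / (1 − 0.2398) = 1.315
Css,max = 23.7 × 1.315 = 31.18 mcg/L
Css,min = Css,max × e^(−kτ) = 31.18 × 0.2398 ≈ 7.48 mcg/L

7.48 mcg/L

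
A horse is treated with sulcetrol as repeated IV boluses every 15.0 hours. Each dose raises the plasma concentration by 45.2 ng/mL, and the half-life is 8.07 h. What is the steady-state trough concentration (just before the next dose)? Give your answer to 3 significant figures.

k = ln 2 / 8.07 = 0.08589 h⁻¹
Fraction remaining after one interval: e^(−kτ) = e^(−0.08589 × 15.0) = 0.2757
R = 1 / (1 − 0.2757) = 1.381
Css,max = 45.2 × 1.381 = 62.41 ng/mL
Css,min = Css,max × e^(−kτ) = 62.41 × 0.2757 ≈ 17.2 ng/mL

17.2 ng/mL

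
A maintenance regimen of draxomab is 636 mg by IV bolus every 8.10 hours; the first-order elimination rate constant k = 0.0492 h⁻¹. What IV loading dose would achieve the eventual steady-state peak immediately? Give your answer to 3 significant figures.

1930 mg

Accumulation ratio R = 1 / (1 − e^(−kτ)) = 1 / (1 − e^(−0.04920×8.10)) = 1 / (1 − 0.6713) = 3.042
Loading dose = maintenance dose × R = 636 × 3.042 ≈ 1930 mg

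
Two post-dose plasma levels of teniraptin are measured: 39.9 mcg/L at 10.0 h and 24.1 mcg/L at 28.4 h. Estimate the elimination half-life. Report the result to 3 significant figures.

k = ln(C₁/C₂) / (t₂ − t₁) = ln(39.9/24.1) / (28.4 − 10.0)
  = 0.5042 / 18.40 = 0.02740 h⁻¹
t½ = ln 2 / k = ln 2 / 0.02740 ≈ 25.3 hours

25.3 hours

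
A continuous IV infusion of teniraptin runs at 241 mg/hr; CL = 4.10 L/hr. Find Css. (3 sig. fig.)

58.8 mg/L

Css = infusion rate / CL = 241 / 4.10 ≈ 58.8 mg/L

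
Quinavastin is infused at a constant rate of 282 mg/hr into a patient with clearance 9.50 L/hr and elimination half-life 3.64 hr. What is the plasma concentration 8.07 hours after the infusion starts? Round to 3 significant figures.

Css = rate / CL = 282 / 9.50 = 29.68 mg/L
k = ln 2 / 3.64 = 0.1904 hr⁻¹
C(t) = Css (1 − e^(−kt)) = 29.68 × (1 − e^(−1.537)) = 29.68 × 0.7849 ≈ 23.3 mg/L

23.3 mg/L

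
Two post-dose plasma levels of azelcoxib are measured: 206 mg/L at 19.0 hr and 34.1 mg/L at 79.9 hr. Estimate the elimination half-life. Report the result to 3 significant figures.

23.5 hours

k = ln(C₁/C₂) / (t₂ − t₁) = ln(206/34.1) / (79.9 − 19.0)
  = 1.799 / 60.90 = 0.02953 hr⁻¹
t½ = ln 2 / k = ln 2 / 0.02953 ≈ 23.5 hours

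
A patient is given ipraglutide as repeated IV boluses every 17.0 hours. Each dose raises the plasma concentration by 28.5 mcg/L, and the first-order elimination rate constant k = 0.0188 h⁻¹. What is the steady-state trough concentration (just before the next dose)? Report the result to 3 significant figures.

Fraction remaining after one interval: e^(−kτ) = e^(−0.01880 × 17.0) = 0.7264
R = 1 / (1 − 0.7264) = 3.655
Css,max = 28.5 × 3.655 = 104.2 mcg/L
Css,min = Css,max × e^(−kτ) = 104.2 × 0.7264 ≈ 75.7 mcg/L

75.7 mcg/L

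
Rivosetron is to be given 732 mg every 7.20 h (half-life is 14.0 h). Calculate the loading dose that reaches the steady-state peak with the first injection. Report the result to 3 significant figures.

k = ln 2 / 14.0 = 0.04951 h⁻¹
Accumulation ratio R = 1 / (1 − e^(−kτ)) = 1 / (1 − e^(−0.04951×7.20)) = 1 / (1 − 0.7001) = 3.335
Loading dose = maintenance dose × R = 732 × 3.335 ≈ 2440 mg

2440 mg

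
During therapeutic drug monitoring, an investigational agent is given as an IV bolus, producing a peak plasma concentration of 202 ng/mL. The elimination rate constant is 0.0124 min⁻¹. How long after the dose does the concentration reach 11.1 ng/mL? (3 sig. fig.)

234 minutes

C(t) = C₀ e^(−kt)  ⇒  t = ln(C₀/C) / k
t = ln(202/11.1) / 0.01240 = 2.901 / 0.01240 ≈ 234 minutes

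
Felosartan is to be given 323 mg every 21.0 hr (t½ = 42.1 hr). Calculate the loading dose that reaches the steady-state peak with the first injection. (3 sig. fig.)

1100 mg

k = ln 2 / 42.1 = 0.01646 hr⁻¹
Accumulation ratio R = 1 / (1 − e^(−kτ)) = 1 / (1 − e^(−0.01646×21.0)) = 1 / (1 − 0.7077) = 3.421
Loading dose = maintenance dose × R = 323 × 3.421 ≈ 1100 mg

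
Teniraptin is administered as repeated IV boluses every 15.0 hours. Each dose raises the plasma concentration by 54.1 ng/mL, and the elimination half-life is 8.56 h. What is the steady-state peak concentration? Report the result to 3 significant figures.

k = ln 2 / 8.56 = 0.08098 h⁻¹
Fraction remaining after one interval: e^(−kτ) = e^(−0.08098 × 15.0) = 0.2968
R = 1 / (1 − 0.2968) = 1.422
Css,max = 54.1 × 1.422 ≈ 76.9 ng/mL

76.9 ng/mL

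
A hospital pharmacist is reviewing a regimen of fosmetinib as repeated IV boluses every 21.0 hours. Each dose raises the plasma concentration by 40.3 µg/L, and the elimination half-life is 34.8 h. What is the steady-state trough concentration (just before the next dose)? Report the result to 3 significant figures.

k = ln 2 / 34.8 = 0.01992 h⁻¹
Fraction remaining after one interval: e^(−kτ) = e^(−0.01992 × 21.0) = 0.6582
R = 1 / (1 − 0.6582) = 2.926
Css,max = 40.3 × 2.926 = 117.9 µg/L
Css,min = Css,max × e^(−kτ) = 117.9 × 0.6582 ≈ 77.6 µg/L

77.6 µg/L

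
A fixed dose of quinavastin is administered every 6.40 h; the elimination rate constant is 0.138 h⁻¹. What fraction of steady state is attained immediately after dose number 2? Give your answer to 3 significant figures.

f_n = 1 − e^(−nkτ) = 1 − e^(−2 × 0.1380 × 6.40) = 1 − e^(−1.766) = 1 − 0.1709 ≈ 0.829

0.829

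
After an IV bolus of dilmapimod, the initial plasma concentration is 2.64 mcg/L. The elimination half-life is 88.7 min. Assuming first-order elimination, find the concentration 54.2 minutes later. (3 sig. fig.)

1.73 mcg/L

k = ln 2 / 88.7 = 0.007815 min⁻¹
54.2 min is 0.6110 half-lives, so C = 2.64 × (1/2)^0.6110 = 2.64 × 0.6547 ≈ 1.73 mcg/L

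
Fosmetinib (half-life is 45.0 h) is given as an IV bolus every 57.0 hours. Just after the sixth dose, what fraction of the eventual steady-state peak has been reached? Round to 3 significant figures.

k = ln 2 / 45.0 = 0.01540 h⁻¹
f_n = 1 − e^(−nkτ) = 1 − e^(−6 × 0.01540 × 57.0) = 1 − e^(−5.268) = 1 − 0.005154 ≈ 0.995

0.995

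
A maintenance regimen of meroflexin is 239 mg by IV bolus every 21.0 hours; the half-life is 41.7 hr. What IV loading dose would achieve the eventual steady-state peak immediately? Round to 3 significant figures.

811 mg

k = ln 2 / 41.7 = 0.01662 hr⁻¹
Accumulation ratio R = 1 / (1 − e^(−kτ)) = 1 / (1 − e^(−0.01662×21.0)) = 1 / (1 − 0.7053) = 3.394
Loading dose = maintenance dose × R = 239 × 3.394 ≈ 811 mg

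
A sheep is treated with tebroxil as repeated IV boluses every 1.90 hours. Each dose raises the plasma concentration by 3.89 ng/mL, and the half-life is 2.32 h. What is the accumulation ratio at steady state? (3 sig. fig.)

2.31

k = ln 2 / 2.32 = 0.2988 h⁻¹
Fraction remaining after one interval: e^(−kτ) = e^(−0.2988 × 1.90) = 0.5668
R = 1 / (1 − 0.5668) = 1 / 0.4332 ≈ 2.31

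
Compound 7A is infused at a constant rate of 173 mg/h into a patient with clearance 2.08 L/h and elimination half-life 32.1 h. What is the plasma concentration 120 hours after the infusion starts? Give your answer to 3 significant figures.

Css = rate / CL = 173 / 2.08 = 83.17 mg/L
k = ln 2 / 32.1 = 0.02159 h⁻¹
C(t) = Css (1 − e^(−kt)) = 83.17 × (1 − e^(−2.591)) = 83.17 × 0.9251 ≈ 76.9 mg/L

76.9 mg/L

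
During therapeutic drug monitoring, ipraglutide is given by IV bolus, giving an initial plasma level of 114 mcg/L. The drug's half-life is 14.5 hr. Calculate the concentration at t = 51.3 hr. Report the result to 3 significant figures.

9.81 mcg/L

k = ln 2 / 14.5 = 0.04780 hr⁻¹
C(t) = C₀ e^(−kt) = 114 × e^(−0.04780 × 51.3) = 114 × e^(−2.452) = 114 × 0.08609 ≈ 9.81 mcg/L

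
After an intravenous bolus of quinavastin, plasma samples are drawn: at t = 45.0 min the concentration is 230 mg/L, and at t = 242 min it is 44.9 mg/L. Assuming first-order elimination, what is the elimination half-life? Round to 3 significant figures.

83.6 minutes

k = ln(C₁/C₂) / (t₂ − t₁) = ln(230/44.9) / (242 − 45.0)
  = 1.634 / 197.0 = 0.008293 min⁻¹
t½ = ln 2 / k = ln 2 / 0.008293 ≈ 83.6 minutes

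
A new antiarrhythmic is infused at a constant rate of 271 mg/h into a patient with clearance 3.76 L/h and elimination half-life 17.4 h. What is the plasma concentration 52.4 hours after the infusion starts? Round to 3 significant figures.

63.1 mg/L

Css = rate / CL = 271 / 3.76 = 72.07 mg/L
k = ln 2 / 17.4 = 0.03984 h⁻¹
C(t) = Css (1 − e^(−kt)) = 72.07 × (1 − e^(−2.087)) = 72.07 × 0.8760 ≈ 63.1 mg/L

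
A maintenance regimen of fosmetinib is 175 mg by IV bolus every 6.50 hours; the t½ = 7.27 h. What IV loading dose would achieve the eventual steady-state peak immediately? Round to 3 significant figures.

379 mg

k = ln 2 / 7.27 = 0.09534 h⁻¹
Accumulation ratio R = 1 / (1 − e^(−kτ)) = 1 / (1 − e^(−0.09534×6.50)) = 1 / (1 − 0.5381) = 2.165
Loading dose = maintenance dose × R = 175 × 2.165 ≈ 379 mg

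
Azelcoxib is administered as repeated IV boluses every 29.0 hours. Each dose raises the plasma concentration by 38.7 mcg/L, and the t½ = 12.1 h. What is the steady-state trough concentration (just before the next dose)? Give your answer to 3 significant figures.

k = ln 2 / 12.1 = 0.05728 h⁻¹
Fraction remaining after one interval: e^(−kτ) = e^(−0.05728 × 29.0) = 0.1899
R = 1 / (1 − 0.1899) = 1.234
Css,max = 38.7 × 1.234 = 47.77 mcg/L
Css,min = Css,max × e^(−kτ) = 47.77 × 0.1899 ≈ 9.07 mcg/L

9.07 mcg/L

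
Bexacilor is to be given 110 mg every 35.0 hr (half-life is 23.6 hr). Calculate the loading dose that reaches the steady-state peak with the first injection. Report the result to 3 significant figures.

171 mg

k = ln 2 / 23.6 = 0.02937 hr⁻¹
Accumulation ratio R = 1 / (1 − e^(−kτ)) = 1 / (1 − e^(−0.02937×35.0)) = 1 / (1 − 0.3577) = 1.557
Loading dose = maintenance dose × R = 110 × 1.557 ≈ 171 mg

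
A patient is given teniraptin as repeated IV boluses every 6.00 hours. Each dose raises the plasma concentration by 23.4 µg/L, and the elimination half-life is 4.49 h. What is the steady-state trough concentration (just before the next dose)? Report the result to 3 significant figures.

k = ln 2 / 4.49 = 0.1544 h⁻¹
Fraction remaining after one interval: e^(−kτ) = e^(−0.1544 × 6.00) = 0.3960
R = 1 / (1 − 0.3960) = 1.656
Css,max = 23.4 × 1.656 = 38.74 µg/L
Css,min = Css,max × e^(−kτ) = 38.74 × 0.3960 ≈ 15.3 µg/L

15.3 µg/L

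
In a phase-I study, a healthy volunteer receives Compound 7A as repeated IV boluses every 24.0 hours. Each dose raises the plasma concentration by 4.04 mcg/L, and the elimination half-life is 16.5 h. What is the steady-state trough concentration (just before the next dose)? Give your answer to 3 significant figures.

k = ln 2 / 16.5 = 0.04201 h⁻¹
Fraction remaining after one interval: e^(−kτ) = e^(−0.04201 × 24.0) = 0.3649
R = 1 / (1 − 0.3649) = 1.574
Css,max = 4.04 × 1.574 = 6.361 mcg/L
Css,min = Css,max × e^(−kτ) = 6.361 × 0.3649 ≈ 2.32 mcg/L

2.32 mcg/L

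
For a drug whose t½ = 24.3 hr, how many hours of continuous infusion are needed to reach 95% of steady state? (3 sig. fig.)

105 hours

k = ln 2 / 24.3 = 0.02852 hr⁻¹
f = 1 − e^(−kt)  ⇒  t = −ln(1 − f) / k
t = −ln(1 − 0.95) / 0.02852 = 2.996 / 0.02852 ≈ 105 hours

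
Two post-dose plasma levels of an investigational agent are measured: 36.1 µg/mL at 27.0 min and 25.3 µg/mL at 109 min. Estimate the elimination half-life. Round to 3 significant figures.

k = ln(C₁/C₂) / (t₂ − t₁) = ln(36.1/25.3) / (109 − 27.0)
  = 0.3555 / 82.00 = 0.004335 min⁻¹
t½ = ln 2 / k = ln 2 / 0.004335 ≈ 160 minutes

160 minutes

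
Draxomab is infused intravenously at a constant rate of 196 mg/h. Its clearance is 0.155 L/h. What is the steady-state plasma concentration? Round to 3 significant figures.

1260 mg/L

Css = infusion rate / CL = 196 / 0.155 ≈ 1260 mg/L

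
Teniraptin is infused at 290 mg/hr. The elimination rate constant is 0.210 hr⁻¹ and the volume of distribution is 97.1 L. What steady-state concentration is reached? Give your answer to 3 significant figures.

CL = k · V = 0.210 × 97.1 = 20.39 L/hr
Css = rate / CL = 290 / 20.39 ≈ 14.2 mg/L

14.2 mg/L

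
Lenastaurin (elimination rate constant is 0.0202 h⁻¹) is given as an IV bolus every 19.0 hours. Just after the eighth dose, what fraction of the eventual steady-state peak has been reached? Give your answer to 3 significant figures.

f_n = 1 − e^(−nkτ) = 1 − e^(−8 × 0.02020 × 19.0) = 1 − e^(−3.070) = 1 − 0.04640 ≈ 0.954

0.954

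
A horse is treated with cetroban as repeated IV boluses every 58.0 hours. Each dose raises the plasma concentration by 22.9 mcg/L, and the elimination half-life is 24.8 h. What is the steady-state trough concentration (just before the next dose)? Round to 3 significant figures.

k = ln 2 / 24.8 = 0.02795 h⁻¹
Fraction remaining after one interval: e^(−kτ) = e^(−0.02795 × 58.0) = 0.1977
R = 1 / (1 − 0.1977) = 1.246
Css,max = 22.9 × 1.246 = 28.54 mcg/L
Css,min = Css,max × e^(−kτ) = 28.54 × 0.1977 ≈ 5.64 mcg/L

5.64 mcg/L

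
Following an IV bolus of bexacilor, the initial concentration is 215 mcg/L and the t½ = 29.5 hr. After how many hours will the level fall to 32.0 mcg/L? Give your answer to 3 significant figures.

81.1 hours

k = ln 2 / 29.5 = 0.02350 hr⁻¹
C(t) = C₀ e^(−kt)  ⇒  t = ln(C₀/C) / k
t = ln(215/32.0) / 0.02350 = 1.905 / 0.02350 ≈ 81.1 hours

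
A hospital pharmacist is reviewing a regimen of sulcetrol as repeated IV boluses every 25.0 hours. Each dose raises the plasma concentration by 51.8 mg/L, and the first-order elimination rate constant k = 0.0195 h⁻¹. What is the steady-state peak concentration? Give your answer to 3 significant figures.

134 mg/L

Fraction remaining after one interval: e^(−kτ) = e^(−0.01950 × 25.0) = 0.6142
R = 1 / (1 − 0.6142) = 2.592
Css,max = 51.8 × 2.592 ≈ 134 mg/L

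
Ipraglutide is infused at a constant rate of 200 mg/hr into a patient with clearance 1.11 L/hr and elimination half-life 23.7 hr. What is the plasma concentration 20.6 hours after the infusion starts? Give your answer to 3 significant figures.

81.5 mg/L

Css = rate / CL = 200 / 1.11 = 180.2 mg/L
k = ln 2 / 23.7 = 0.02925 hr⁻¹
C(t) = Css (1 − e^(−kt)) = 180.2 × (1 − e^(−0.6025)) = 180.2 × 0.4525 ≈ 81.5 mg/L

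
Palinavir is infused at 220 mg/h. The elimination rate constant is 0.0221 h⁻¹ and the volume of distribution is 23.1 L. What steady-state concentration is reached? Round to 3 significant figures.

431 mg/L

CL = k · V = 0.0221 × 23.1 = 0.5105 L/h
Css = rate / CL = 220 / 0.5105 ≈ 431 mg/L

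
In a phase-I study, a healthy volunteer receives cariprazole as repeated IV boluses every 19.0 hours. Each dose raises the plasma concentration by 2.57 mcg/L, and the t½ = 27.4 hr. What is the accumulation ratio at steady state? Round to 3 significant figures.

2.62

k = ln 2 / 27.4 = 0.02530 hr⁻¹
Fraction remaining after one interval: e^(−kτ) = e^(−0.02530 × 19.0) = 0.6184
R = 1 / (1 − 0.6184) = 1 / 0.3816 ≈ 2.62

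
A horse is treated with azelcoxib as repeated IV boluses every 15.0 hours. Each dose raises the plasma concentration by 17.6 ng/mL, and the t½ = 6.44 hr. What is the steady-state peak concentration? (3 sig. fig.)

k = ln 2 / 6.44 = 0.1076 hr⁻¹
Fraction remaining after one interval: e^(−kτ) = e^(−0.1076 × 15.0) = 0.1990
R = 1 / (1 − 0.1990) = 1.248
Css,max = 17.6 × 1.248 ≈ 22.0 ng/mL

22.0 ng/mL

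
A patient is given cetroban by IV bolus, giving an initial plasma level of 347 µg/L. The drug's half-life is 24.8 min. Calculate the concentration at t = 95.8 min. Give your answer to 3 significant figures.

23.8 µg/L

k = ln 2 / 24.8 = 0.02795 min⁻¹
95.8 min is 3.863 half-lives, so C = 347 × (1/2)^3.863 = 347 × 0.06873 ≈ 23.8 µg/L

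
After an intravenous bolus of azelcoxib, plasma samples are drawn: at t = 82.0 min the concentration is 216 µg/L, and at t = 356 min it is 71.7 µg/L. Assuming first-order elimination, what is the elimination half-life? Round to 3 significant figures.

k = ln(C₁/C₂) / (t₂ − t₁) = ln(216/71.7) / (356 − 82.0)
  = 1.103 / 274.0 = 0.004025 min⁻¹
t½ = ln 2 / k = ln 2 / 0.004025 ≈ 172 minutes

172 minutes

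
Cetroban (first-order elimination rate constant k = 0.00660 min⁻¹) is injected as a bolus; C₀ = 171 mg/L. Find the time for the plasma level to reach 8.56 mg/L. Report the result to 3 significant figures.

C(t) = C₀ e^(−kt)  ⇒  t = ln(C₀/C) / k
t = ln(171/8.56) / 0.006600 = 2.995 / 0.006600 ≈ 454 minutes

454 minutes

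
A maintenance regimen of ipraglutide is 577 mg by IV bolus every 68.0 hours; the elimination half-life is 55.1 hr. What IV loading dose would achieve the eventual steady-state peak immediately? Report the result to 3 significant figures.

k = ln 2 / 55.1 = 0.01258 hr⁻¹
Accumulation ratio R = 1 / (1 − e^(−kτ)) = 1 / (1 − e^(−0.01258×68.0)) = 1 / (1 − 0.4251) = 1.739
Loading dose = maintenance dose × R = 577 × 1.739 ≈ 1000 mg

1000 mg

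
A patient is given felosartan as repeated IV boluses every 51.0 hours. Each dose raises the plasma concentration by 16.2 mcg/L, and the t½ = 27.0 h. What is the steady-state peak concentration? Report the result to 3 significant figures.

22.2 mcg/L

k = ln 2 / 27.0 = 0.02567 h⁻¹
Fraction remaining after one interval: e^(−kτ) = e^(−0.02567 × 51.0) = 0.2700
R = 1 / (1 − 0.2700) = 1.370
Css,max = 16.2 × 1.370 ≈ 22.2 mcg/L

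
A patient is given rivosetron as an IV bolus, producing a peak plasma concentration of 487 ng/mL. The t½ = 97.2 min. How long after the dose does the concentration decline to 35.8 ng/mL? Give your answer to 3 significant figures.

k = ln 2 / 97.2 = 0.007131 min⁻¹
C(t) = C₀ e^(−kt)  ⇒  t = ln(C₀/C) / k
t = ln(487/35.8) / 0.007131 = 2.610 / 0.007131 ≈ 366 minutes

366 minutes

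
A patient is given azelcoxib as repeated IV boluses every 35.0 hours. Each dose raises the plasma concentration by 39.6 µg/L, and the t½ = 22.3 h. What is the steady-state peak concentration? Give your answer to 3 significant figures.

59.7 µg/L

k = ln 2 / 22.3 = 0.03108 h⁻¹
Fraction remaining after one interval: e^(−kτ) = e^(−0.03108 × 35.0) = 0.3369
R = 1 / (1 − 0.3369) = 1.508
Css,max = 39.6 × 1.508 ≈ 59.7 µg/L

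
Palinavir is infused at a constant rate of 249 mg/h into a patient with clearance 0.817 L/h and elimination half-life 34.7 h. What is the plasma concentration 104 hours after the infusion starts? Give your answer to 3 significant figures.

Css = rate / CL = 249 / 0.817 = 304.8 µg/mL
k = ln 2 / 34.7 = 0.01998 h⁻¹
C(t) = Css (1 − e^(−kt)) = 304.8 × (1 − e^(−2.077)) = 304.8 × 0.8748 ≈ 267 µg/mL

267 µg/mL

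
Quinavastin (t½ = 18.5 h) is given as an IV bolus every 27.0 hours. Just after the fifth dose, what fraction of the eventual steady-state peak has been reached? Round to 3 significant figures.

k = ln 2 / 18.5 = 0.03747 h⁻¹
f_n = 1 − e^(−nkτ) = 1 − e^(−5 × 0.03747 × 27.0) = 1 − e^(−5.058) = 1 − 0.006358 ≈ 0.994

0.994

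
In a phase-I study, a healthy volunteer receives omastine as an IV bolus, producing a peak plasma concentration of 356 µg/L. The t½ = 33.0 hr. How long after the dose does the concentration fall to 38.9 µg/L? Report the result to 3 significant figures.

k = ln 2 / 33.0 = 0.02100 hr⁻¹
C(t) = C₀ e^(−kt)  ⇒  t = ln(C₀/C) / k
t = ln(356/38.9) / 0.02100 = 2.214 / 0.02100 ≈ 105 hours

105 hours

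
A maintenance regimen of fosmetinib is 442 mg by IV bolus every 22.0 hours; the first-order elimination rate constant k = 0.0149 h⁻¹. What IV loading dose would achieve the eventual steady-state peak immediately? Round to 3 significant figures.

Accumulation ratio R = 1 / (1 − e^(−kτ)) = 1 / (1 − e^(−0.01490×22.0)) = 1 / (1 − 0.7205) = 3.578
Loading dose = maintenance dose × R = 442 × 3.578 ≈ 1580 mg

1580 mg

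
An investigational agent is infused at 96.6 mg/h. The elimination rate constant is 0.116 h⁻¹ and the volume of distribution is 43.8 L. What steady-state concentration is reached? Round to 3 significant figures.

19.0 mg/L

CL = k · V = 0.116 × 43.8 = 5.081 L/h
Css = rate / CL = 96.6 / 5.081 ≈ 19.0 mg/L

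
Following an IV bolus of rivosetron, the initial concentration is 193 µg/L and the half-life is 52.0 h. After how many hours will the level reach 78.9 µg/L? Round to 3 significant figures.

67.1 hours

k = ln 2 / 52.0 = 0.01333 h⁻¹
C(t) = C₀ e^(−kt)  ⇒  t = ln(C₀/C) / k
t = ln(193/78.9) / 0.01333 = 0.8945 / 0.01333 ≈ 67.1 hours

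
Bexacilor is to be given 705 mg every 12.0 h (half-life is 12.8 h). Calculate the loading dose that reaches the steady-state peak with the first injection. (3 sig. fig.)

k = ln 2 / 12.8 = 0.05415 h⁻¹
Accumulation ratio R = 1 / (1 − e^(−kτ)) = 1 / (1 − e^(−0.05415×12.0)) = 1 / (1 − 0.5221) = 2.093
Loading dose = maintenance dose × R = 705 × 2.093 ≈ 1480 mg

1480 mg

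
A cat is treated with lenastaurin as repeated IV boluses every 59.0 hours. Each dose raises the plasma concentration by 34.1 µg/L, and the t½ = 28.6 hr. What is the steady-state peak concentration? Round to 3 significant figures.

44.8 µg/L

k = ln 2 / 28.6 = 0.02424 hr⁻¹
Fraction remaining after one interval: e^(−kτ) = e^(−0.02424 × 59.0) = 0.2393
R = 1 / (1 − 0.2393) = 1.315
Css,max = 34.1 × 1.315 ≈ 44.8 µg/L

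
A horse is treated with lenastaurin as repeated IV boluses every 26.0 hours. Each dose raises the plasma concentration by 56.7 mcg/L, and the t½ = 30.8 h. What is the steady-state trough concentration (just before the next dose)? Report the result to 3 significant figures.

71.3 mcg/L

k = ln 2 / 30.8 = 0.02250 h⁻¹
Fraction remaining after one interval: e^(−kτ) = e^(−0.02250 × 26.0) = 0.5570
R = 1 / (1 − 0.5570) = 2.258
Css,max = 56.7 × 2.258 = 128.0 mcg/L
Css,min = Css,max × e^(−kτ) = 128.0 × 0.5570 ≈ 71.3 mcg/L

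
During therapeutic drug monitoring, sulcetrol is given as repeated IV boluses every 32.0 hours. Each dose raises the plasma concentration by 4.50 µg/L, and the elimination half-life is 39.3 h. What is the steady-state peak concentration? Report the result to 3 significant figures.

k = ln 2 / 39.3 = 0.01764 h⁻¹
Fraction remaining after one interval: e^(−kτ) = e^(−0.01764 × 32.0) = 0.5687
R = 1 / (1 − 0.5687) = 2.319
Css,max = 4.50 × 2.319 ≈ 10.4 µg/L

10.4 µg/L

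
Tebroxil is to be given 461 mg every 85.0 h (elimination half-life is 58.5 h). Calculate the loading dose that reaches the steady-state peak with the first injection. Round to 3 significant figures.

726 mg

k = ln 2 / 58.5 = 0.01185 h⁻¹
Accumulation ratio R = 1 / (1 − e^(−kτ)) = 1 / (1 − e^(−0.01185×85.0)) = 1 / (1 − 0.3653) = 1.575
Loading dose = maintenance dose × R = 461 × 1.575 ≈ 726 mg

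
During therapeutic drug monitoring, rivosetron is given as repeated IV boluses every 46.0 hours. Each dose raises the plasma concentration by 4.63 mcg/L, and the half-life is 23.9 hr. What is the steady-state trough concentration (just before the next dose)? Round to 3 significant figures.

1.66 mcg/L

k = ln 2 / 23.9 = 0.02900 hr⁻¹
Fraction remaining after one interval: e^(−kτ) = e^(−0.02900 × 46.0) = 0.2634
R = 1 / (1 − 0.2634) = 1.358
Css,max = 4.63 × 1.358 = 6.286 mcg/L
Css,min = Css,max × e^(−kτ) = 6.286 × 0.2634 ≈ 1.66 mcg/L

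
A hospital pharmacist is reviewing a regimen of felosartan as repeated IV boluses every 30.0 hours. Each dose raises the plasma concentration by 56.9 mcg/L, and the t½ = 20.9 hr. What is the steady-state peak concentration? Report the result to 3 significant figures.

k = ln 2 / 20.9 = 0.03316 hr⁻¹
Fraction remaining after one interval: e^(−kτ) = e^(−0.03316 × 30.0) = 0.3697
R = 1 / (1 − 0.3697) = 1.587
Css,max = 56.9 × 1.587 ≈ 90.3 mcg/L

90.3 mcg/L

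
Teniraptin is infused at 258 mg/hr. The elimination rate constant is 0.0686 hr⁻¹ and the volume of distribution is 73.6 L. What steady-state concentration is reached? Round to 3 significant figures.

51.1 mg/L

CL = k · V = 0.0686 × 73.6 = 5.049 L/hr
Css = rate / CL = 258 / 5.049 ≈ 51.1 mg/L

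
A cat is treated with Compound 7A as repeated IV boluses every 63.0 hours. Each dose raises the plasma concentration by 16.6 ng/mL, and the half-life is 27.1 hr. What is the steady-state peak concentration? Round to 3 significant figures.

k = ln 2 / 27.1 = 0.02558 hr⁻¹
Fraction remaining after one interval: e^(−kτ) = e^(−0.02558 × 63.0) = 0.1996
R = 1 / (1 − 0.1996) = 1.249
Css,max = 16.6 × 1.249 ≈ 20.7 ng/mL

20.7 ng/mL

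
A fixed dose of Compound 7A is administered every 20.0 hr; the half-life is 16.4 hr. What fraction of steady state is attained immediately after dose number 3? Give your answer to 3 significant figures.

k = ln 2 / 16.4 = 0.04227 hr⁻¹
f_n = 1 − e^(−nkτ) = 1 − e^(−3 × 0.04227 × 20.0) = 1 − e^(−2.536) = 1 − 0.07919 ≈ 0.921

0.921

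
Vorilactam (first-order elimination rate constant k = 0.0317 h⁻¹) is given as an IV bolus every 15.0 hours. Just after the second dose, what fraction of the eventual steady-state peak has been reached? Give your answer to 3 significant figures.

f_n = 1 − e^(−nkτ) = 1 − e^(−2 × 0.03170 × 15.0) = 1 − e^(−0.9510) = 1 − 0.3864 ≈ 0.614

0.614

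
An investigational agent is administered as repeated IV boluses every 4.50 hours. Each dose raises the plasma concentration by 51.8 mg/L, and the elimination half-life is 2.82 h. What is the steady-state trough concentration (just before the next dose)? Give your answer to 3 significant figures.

25.6 mg/L

k = ln 2 / 2.82 = 0.2458 h⁻¹
Fraction remaining after one interval: e^(−kτ) = e^(−0.2458 × 4.50) = 0.3309
R = 1 / (1 − 0.3309) = 1.494
Css,max = 51.8 × 1.494 = 77.41 mg/L
Css,min = Css,max × e^(−kτ) = 77.41 × 0.3309 ≈ 25.6 mg/L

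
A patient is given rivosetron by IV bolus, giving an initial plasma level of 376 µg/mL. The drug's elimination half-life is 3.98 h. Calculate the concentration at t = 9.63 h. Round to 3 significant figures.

70.3 µg/mL

k = ln 2 / 3.98 = 0.1742 h⁻¹
C(t) = C₀ e^(−kt) = 376 × e^(−0.1742 × 9.63) = 376 × e^(−1.677) = 376 × 0.1869 ≈ 70.3 µg/mL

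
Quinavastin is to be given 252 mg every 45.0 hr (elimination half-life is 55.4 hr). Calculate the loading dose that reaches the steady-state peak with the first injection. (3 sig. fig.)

k = ln 2 / 55.4 = 0.01251 hr⁻¹
Accumulation ratio R = 1 / (1 − e^(−kτ)) = 1 / (1 − e^(−0.01251×45.0)) = 1 / (1 − 0.5695) = 2.323
Loading dose = maintenance dose × R = 252 × 2.323 ≈ 585 mg

585 mg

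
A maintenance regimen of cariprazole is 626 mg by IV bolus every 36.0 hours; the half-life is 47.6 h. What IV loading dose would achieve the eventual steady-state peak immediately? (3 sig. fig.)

k = ln 2 / 47.6 = 0.01456 h⁻¹
Accumulation ratio R = 1 / (1 − e^(−kτ)) = 1 / (1 − e^(−0.01456×36.0)) = 1 / (1 − 0.5920) = 2.451
Loading dose = maintenance dose × R = 626 × 2.451 ≈ 1530 mg

1530 mg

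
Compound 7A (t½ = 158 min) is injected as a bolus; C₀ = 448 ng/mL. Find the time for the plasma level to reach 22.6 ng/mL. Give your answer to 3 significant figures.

k = ln 2 / 158 = 0.004387 min⁻¹
C(t) = C₀ e^(−kt)  ⇒  t = ln(C₀/C) / k
t = ln(448/22.6) / 0.004387 = 2.987 / 0.004387 ≈ 681 minutes

681 minutes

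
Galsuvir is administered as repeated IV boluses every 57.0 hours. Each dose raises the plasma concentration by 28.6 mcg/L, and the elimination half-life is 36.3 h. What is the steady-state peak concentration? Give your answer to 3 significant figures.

k = ln 2 / 36.3 = 0.01909 h⁻¹
Fraction remaining after one interval: e^(−kτ) = e^(−0.01909 × 57.0) = 0.3368
R = 1 / (1 − 0.3368) = 1.508
Css,max = 28.6 × 1.508 ≈ 43.1 mcg/L

43.1 mcg/L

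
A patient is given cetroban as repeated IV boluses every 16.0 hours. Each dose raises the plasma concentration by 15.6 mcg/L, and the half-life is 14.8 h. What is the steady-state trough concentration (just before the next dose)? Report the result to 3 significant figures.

14.0 mcg/L

k = ln 2 / 14.8 = 0.04683 h⁻¹
Fraction remaining after one interval: e^(−kτ) = e^(−0.04683 × 16.0) = 0.4727
R = 1 / (1 − 0.4727) = 1.896
Css,max = 15.6 × 1.896 = 29.58 mcg/L
Css,min = Css,max × e^(−kτ) = 29.58 × 0.4727 ≈ 14.0 mcg/L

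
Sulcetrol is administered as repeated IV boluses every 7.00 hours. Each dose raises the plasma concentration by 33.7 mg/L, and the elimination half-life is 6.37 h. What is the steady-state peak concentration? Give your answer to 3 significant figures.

63.2 mg/L

k = ln 2 / 6.37 = 0.1088 h⁻¹
Fraction remaining after one interval: e^(−kτ) = e^(−0.1088 × 7.00) = 0.4669
R = 1 / (1 − 0.4669) = 1.876
Css,max = 33.7 × 1.876 ≈ 63.2 mg/L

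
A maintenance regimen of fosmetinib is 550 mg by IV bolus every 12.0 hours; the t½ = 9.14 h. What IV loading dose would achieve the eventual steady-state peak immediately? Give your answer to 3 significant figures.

921 mg

k = ln 2 / 9.14 = 0.07584 h⁻¹
Accumulation ratio R = 1 / (1 − e^(−kτ)) = 1 / (1 − e^(−0.07584×12.0)) = 1 / (1 − 0.4025) = 1.674
Loading dose = maintenance dose × R = 550 × 1.674 ≈ 921 mg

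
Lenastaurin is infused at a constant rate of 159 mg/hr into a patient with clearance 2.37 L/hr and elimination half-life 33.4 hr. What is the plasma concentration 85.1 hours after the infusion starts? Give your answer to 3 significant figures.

55.6 µg/mL

Css = rate / CL = 159 / 2.37 = 67.09 µg/mL
k = ln 2 / 33.4 = 0.02075 hr⁻¹
C(t) = Css (1 − e^(−kt)) = 67.09 × (1 − e^(−1.766)) = 67.09 × 0.8290 ≈ 55.6 µg/mL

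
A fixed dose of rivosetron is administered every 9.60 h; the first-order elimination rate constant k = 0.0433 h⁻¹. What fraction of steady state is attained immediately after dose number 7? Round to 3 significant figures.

f_n = 1 − e^(−nkτ) = 1 − e^(−7 × 0.04330 × 9.60) = 1 − e^(−2.910) = 1 − 0.05449 ≈ 0.946

0.946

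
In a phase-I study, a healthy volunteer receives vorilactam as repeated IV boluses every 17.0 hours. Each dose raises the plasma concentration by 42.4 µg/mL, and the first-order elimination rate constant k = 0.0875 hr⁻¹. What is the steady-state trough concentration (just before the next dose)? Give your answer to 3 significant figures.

Fraction remaining after one interval: e^(−kτ) = e^(−0.08750 × 17.0) = 0.2259
R = 1 / (1 − 0.2259) = 1.292
Css,max = 42.4 × 1.292 = 54.78 µg/mL
Css,min = Css,max × e^(−kτ) = 54.78 × 0.2259 ≈ 12.4 µg/mL

12.4 µg/mL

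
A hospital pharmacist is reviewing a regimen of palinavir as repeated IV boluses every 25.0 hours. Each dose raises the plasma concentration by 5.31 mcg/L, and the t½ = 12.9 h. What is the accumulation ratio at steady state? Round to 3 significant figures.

k = ln 2 / 12.9 = 0.05373 h⁻¹
Fraction remaining after one interval: e^(−kτ) = e^(−0.05373 × 25.0) = 0.2610
R = 1 / (1 − 0.2610) = 1 / 0.7390 ≈ 1.35

1.35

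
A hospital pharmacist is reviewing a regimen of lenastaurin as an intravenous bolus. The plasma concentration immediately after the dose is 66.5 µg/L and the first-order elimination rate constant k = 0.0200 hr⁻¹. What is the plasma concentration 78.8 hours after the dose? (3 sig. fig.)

C(t) = C₀ e^(−kt) = 66.5 × e^(−0.02000 × 78.8) = 66.5 × e^(−1.576) = 66.5 × 0.2068 ≈ 13.8 µg/L

13.8 µg/L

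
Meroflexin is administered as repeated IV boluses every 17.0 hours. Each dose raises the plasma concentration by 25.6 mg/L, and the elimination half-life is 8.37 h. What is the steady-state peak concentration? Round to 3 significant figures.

33.9 mg/L

k = ln 2 / 8.37 = 0.08281 h⁻¹
Fraction remaining after one interval: e^(−kτ) = e^(−0.08281 × 17.0) = 0.2447
R = 1 / (1 − 0.2447) = 1.324
Css,max = 25.6 × 1.324 ≈ 33.9 mg/L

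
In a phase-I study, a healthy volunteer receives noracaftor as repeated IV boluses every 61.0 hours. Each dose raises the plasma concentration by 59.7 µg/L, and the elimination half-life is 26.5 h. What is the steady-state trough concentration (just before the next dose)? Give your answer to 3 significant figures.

15.2 µg/L

k = ln 2 / 26.5 = 0.02616 h⁻¹
Fraction remaining after one interval: e^(−kτ) = e^(−0.02616 × 61.0) = 0.2028
R = 1 / (1 − 0.2028) = 1.254
Css,max = 59.7 × 1.254 = 74.89 µg/L
Css,min = Css,max × e^(−kτ) = 74.89 × 0.2028 ≈ 15.2 µg/L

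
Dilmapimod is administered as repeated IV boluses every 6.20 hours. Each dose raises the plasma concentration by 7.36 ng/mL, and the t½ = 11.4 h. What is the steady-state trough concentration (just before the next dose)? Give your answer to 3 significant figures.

16.1 ng/mL

k = ln 2 / 11.4 = 0.06080 h⁻¹
Fraction remaining after one interval: e^(−kτ) = e^(−0.06080 × 6.20) = 0.6859
R = 1 / (1 − 0.6859) = 3.184
Css,max = 7.36 × 3.184 = 23.43 ng/mL
Css,min = Css,max × e^(−kτ) = 23.43 × 0.6859 ≈ 16.1 ng/mL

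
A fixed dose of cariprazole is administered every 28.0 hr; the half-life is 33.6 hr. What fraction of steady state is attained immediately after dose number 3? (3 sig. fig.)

0.823

k = ln 2 / 33.6 = 0.02063 hr⁻¹
f_n = 1 − e^(−nkτ) = 1 − e^(−3 × 0.02063 × 28.0) = 1 − e^(−1.733) = 1 − 0.1768 ≈ 0.823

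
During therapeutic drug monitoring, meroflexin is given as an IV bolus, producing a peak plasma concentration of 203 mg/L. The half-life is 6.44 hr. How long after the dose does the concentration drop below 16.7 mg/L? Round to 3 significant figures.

k = ln 2 / 6.44 = 0.1076 hr⁻¹
C(t) = C₀ e^(−kt)  ⇒  t = ln(C₀/C) / k
t = ln(203/16.7) / 0.1076 = 2.498 / 0.1076 ≈ 23.2 hours

23.2 hours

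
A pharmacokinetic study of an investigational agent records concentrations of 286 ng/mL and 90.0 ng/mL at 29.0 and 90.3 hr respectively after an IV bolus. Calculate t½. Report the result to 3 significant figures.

k = ln(C₁/C₂) / (t₂ − t₁) = ln(286/90.0) / (90.3 − 29.0)
  = 1.156 / 61.30 = 0.01886 hr⁻¹
t½ = ln 2 / k = ln 2 / 0.01886 ≈ 36.8 hours

36.8 hours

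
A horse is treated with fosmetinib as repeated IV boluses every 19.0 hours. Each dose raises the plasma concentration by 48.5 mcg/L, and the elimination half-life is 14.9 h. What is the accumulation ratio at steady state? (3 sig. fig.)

1.70

k = ln 2 / 14.9 = 0.04652 h⁻¹
Fraction remaining after one interval: e^(−kτ) = e^(−0.04652 × 19.0) = 0.4132
R = 1 / (1 − 0.4132) = 1 / 0.5868 ≈ 1.70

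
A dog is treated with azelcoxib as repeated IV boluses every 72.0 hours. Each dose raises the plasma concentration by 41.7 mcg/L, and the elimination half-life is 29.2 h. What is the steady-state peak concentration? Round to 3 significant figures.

k = ln 2 / 29.2 = 0.02374 h⁻¹
Fraction remaining after one interval: e^(−kτ) = e^(−0.02374 × 72.0) = 0.1810
R = 1 / (1 − 0.1810) = 1.221
Css,max = 41.7 × 1.221 ≈ 50.9 mcg/L

50.9 mcg/L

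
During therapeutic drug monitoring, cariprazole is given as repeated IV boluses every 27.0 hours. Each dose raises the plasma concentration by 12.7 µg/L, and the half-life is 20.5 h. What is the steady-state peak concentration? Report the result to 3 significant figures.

k = ln 2 / 20.5 = 0.03381 h⁻¹
Fraction remaining after one interval: e^(−kτ) = e^(−0.03381 × 27.0) = 0.4013
R = 1 / (1 − 0.4013) = 1.670
Css,max = 12.7 × 1.670 ≈ 21.2 µg/L

21.2 µg/L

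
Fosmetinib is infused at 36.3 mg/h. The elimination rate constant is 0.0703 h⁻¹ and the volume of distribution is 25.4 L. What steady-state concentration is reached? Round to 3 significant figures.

CL = k · V = 0.0703 × 25.4 = 1.786 L/h
Css = rate / CL = 36.3 / 1.786 ≈ 20.3 µg/mL

20.3 µg/mL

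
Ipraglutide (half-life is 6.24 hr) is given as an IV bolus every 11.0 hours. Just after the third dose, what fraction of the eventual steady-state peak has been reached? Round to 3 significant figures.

0.974

k = ln 2 / 6.24 = 0.1111 hr⁻¹
f_n = 1 − e^(−nkτ) = 1 − e^(−3 × 0.1111 × 11.0) = 1 − e^(−3.666) = 1 − 0.02559 ≈ 0.974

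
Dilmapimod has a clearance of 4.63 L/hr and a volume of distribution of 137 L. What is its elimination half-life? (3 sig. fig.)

k = CL / V = 4.63 / 137 = 0.03380 hr⁻¹
t½ = ln 2 / k = ln 2 / 0.03380 ≈ 20.5 hours

20.5 hours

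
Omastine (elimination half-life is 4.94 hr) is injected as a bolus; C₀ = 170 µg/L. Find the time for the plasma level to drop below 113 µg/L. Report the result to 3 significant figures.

2.91 hours

k = ln 2 / 4.94 = 0.1403 hr⁻¹
C(t) = C₀ e^(−kt)  ⇒  t = ln(C₀/C) / k
t = ln(170/113) / 0.1403 = 0.4084 / 0.1403 ≈ 2.91 hours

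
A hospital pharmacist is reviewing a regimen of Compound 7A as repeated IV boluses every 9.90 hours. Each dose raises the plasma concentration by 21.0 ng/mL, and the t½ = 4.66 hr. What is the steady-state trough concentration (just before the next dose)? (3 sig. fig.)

k = ln 2 / 4.66 = 0.1487 hr⁻¹
Fraction remaining after one interval: e^(−kτ) = e^(−0.1487 × 9.90) = 0.2293
R = 1 / (1 − 0.2293) = 1.298
Css,max = 21.0 × 1.298 = 27.25 ng/mL
Css,min = Css,max × e^(−kτ) = 27.25 × 0.2293 ≈ 6.25 ng/mL

6.25 ng/mL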